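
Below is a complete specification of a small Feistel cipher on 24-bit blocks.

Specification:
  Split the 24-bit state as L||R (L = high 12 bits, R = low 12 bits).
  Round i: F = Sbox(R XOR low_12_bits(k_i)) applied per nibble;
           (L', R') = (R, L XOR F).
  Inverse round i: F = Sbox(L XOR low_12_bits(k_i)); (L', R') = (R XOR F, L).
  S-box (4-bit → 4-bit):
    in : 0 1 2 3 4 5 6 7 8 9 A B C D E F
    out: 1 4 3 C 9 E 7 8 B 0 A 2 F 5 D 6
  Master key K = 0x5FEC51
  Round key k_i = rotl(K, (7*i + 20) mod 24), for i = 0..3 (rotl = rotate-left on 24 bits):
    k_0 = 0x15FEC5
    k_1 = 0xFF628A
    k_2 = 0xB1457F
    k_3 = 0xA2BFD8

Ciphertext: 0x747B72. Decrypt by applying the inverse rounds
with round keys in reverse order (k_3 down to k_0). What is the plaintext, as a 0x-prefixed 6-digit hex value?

s_0 = ciphertext = 0x747B72
s_1 = InvRound(s_0, k_3) = 0x074747
s_2 = InvRound(s_1, k_2) = 0x955074
s_3 = InvRound(s_2, k_1) = 0x222955
s_4 = InvRound(s_3, k_0) = 0x68D222

0x68D222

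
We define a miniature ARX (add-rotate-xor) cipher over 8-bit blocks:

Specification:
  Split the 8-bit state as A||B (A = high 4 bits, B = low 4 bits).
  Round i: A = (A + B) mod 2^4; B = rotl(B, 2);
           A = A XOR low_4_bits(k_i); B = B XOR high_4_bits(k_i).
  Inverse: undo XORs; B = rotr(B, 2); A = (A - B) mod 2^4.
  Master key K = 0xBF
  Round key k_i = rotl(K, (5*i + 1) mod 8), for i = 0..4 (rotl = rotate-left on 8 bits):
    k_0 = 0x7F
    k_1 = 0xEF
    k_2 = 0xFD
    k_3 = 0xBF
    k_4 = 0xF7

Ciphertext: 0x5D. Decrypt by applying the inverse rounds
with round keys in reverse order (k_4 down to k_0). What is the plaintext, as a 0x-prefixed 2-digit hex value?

s_0 = ciphertext = 0x5D
s_1 = InvRound(s_0, k_4) = 0xA8
s_2 = InvRound(s_1, k_3) = 0x9C
s_3 = InvRound(s_2, k_2) = 0x8C
s_4 = InvRound(s_3, k_1) = 0xF8
s_5 = InvRound(s_4, k_0) = 0x1F

0x1F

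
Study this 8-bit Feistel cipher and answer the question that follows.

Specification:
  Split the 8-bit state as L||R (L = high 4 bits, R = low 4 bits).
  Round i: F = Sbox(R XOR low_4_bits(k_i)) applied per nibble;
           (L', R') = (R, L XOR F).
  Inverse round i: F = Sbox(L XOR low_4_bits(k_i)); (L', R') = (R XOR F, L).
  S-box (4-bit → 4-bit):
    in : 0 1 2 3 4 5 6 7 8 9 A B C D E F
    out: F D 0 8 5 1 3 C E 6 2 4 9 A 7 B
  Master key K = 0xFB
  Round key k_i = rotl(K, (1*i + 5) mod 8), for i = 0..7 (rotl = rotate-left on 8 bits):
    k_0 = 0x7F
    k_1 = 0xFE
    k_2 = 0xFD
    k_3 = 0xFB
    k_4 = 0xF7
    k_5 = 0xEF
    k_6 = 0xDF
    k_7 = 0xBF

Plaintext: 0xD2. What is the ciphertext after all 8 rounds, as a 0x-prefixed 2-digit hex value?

s_0 = plaintext = 0xD2
s_1 = Round(s_0, k_0) = 0x27
s_2 = Round(s_1, k_1) = 0x74
s_3 = Round(s_2, k_2) = 0x41
s_4 = Round(s_3, k_3) = 0x16
s_5 = Round(s_4, k_4) = 0x6C
s_6 = Round(s_5, k_5) = 0xCE
s_7 = Round(s_6, k_6) = 0xE1
s_8 = Round(s_7, k_7) = 0x19

0x19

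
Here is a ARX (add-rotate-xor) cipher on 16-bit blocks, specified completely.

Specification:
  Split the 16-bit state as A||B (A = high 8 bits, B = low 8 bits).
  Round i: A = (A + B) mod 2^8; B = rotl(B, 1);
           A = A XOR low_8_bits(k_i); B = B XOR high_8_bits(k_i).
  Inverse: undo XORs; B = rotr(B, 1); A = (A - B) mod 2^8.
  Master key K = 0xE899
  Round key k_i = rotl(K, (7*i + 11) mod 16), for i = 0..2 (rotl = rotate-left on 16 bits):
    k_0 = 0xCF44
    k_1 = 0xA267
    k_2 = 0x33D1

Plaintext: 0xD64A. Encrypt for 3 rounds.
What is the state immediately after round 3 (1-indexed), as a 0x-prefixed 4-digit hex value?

0x3D1B

s_0 = plaintext = 0xD64A
s_1 = Round(s_0, k_0) = 0x645B
s_2 = Round(s_1, k_1) = 0xD814
s_3 = Round(s_2, k_2) = 0x3D1B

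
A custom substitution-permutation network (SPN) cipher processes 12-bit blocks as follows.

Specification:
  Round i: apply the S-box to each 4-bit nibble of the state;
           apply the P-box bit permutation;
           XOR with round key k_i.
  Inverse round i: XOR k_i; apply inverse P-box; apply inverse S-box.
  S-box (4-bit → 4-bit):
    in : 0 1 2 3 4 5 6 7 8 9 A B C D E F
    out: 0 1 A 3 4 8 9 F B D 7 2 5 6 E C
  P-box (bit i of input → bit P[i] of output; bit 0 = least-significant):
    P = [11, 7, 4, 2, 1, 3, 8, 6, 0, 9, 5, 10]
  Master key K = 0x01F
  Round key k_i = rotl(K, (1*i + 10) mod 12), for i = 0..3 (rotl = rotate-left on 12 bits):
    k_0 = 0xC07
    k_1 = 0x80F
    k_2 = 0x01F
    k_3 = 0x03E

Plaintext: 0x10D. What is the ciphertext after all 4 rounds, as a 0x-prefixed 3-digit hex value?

s_0 = plaintext = 0x10D
s_1 = Round(s_0, k_0) = 0xC96
s_2 = Round(s_1, k_1) = 0x168
s_3 = Round(s_2, k_2) = 0x8D8
s_4 = Round(s_3, k_3) = 0xFB3

0xFB3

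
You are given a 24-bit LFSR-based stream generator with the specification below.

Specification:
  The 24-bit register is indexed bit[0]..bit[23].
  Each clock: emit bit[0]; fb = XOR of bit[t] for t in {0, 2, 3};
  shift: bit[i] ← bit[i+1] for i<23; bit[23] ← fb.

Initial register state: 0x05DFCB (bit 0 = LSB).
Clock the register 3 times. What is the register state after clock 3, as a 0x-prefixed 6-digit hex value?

0x00BBF9

reg_0 = 0x05DFCB
clock 1: out=1, reg = 0x02EFE5
clock 2: out=1, reg = 0x0177F2
clock 3: out=0, reg = 0x00BBF9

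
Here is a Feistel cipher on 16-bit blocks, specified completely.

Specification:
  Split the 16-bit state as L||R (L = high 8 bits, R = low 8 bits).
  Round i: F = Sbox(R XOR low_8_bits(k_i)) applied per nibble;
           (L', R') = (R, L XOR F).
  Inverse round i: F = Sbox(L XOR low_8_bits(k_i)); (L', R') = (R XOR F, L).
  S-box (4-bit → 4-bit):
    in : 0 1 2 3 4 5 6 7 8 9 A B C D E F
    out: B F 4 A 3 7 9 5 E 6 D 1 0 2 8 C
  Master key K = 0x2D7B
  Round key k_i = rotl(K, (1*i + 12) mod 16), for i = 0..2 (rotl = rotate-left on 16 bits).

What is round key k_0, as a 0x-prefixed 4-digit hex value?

0xB2D7

K = 0x2D7B
k_0 = rotl(K, (1*0+12) mod 16) = rotl(K, 12) = 0xB2D7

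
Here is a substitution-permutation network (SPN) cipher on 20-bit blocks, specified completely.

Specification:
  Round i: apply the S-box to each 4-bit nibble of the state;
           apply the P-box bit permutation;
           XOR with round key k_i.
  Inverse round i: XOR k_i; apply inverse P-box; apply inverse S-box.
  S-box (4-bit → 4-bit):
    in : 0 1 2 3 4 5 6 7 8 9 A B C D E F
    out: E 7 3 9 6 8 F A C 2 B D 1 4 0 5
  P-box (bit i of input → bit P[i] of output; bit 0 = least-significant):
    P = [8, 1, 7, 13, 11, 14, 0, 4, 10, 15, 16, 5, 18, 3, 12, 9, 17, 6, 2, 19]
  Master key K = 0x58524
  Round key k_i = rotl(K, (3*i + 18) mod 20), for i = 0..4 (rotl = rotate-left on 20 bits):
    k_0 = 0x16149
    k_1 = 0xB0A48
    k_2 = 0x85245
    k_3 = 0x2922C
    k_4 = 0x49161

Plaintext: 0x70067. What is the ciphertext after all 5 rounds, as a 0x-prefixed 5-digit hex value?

s_0 = plaintext = 0x70067
s_1 = Round(s_0, k_0) = 0x89B32
s_2 = Round(s_1, k_1) = 0x20776
s_3 = Round(s_2, k_2) = 0xAA1BF
s_4 = Round(s_3, k_3) = 0xD1DF5
s_5 = Round(s_4, k_4) = 0x1A96C

0x1A96C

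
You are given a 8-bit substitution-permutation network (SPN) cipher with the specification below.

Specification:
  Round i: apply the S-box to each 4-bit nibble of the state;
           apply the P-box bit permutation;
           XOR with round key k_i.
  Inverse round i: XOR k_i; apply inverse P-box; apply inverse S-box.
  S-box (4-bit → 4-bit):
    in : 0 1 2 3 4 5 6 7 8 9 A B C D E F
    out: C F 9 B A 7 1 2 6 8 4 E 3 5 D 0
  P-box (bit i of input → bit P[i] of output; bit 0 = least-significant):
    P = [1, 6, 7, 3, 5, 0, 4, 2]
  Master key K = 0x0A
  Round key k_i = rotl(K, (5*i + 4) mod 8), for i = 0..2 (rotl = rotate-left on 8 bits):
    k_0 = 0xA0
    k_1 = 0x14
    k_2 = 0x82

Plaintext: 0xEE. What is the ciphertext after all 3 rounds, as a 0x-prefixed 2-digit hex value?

0x5A

s_0 = plaintext = 0xEE
s_1 = Round(s_0, k_0) = 0x1E
s_2 = Round(s_1, k_1) = 0xAB
s_3 = Round(s_2, k_2) = 0x5A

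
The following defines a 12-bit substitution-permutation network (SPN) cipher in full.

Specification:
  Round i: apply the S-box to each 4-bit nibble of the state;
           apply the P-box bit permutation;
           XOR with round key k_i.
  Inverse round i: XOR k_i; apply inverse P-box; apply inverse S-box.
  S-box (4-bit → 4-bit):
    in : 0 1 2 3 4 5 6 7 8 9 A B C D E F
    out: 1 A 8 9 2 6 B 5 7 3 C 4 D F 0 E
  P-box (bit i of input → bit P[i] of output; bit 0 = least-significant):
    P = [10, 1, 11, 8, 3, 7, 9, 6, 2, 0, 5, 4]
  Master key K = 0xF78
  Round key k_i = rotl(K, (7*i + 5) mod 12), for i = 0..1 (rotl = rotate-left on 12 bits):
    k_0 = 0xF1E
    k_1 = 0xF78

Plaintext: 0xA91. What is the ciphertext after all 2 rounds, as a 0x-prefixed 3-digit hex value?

0xD3A

s_0 = plaintext = 0xA91
s_1 = Round(s_0, k_0) = 0xEA4
s_2 = Round(s_1, k_1) = 0xD3A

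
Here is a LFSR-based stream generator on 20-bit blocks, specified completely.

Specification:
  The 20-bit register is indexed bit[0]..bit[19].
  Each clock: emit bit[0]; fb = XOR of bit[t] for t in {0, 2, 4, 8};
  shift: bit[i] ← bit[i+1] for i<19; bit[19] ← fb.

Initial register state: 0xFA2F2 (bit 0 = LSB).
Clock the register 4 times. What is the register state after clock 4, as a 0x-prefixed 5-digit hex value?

0x3FA2F

reg_0 = 0xFA2F2
clock 1: out=0, reg = 0xFD179
clock 2: out=1, reg = 0xFE8BC
clock 3: out=0, reg = 0x7F45E
clock 4: out=0, reg = 0x3FA2F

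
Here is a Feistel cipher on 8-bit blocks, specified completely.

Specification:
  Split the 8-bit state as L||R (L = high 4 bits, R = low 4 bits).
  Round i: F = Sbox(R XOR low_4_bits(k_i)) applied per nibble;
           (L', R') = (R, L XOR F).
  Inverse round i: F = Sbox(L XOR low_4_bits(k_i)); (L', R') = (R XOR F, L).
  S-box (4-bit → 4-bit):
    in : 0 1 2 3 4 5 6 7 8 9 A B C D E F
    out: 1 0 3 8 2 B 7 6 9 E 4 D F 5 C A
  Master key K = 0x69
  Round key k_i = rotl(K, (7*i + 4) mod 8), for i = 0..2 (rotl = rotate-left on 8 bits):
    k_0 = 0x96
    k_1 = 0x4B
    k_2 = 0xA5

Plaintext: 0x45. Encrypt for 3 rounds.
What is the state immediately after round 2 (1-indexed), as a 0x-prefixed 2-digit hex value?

0xC3

s_0 = plaintext = 0x45
s_1 = Round(s_0, k_0) = 0x5C
s_2 = Round(s_1, k_1) = 0xC3
s_3 = Round(s_2, k_2) = 0x3B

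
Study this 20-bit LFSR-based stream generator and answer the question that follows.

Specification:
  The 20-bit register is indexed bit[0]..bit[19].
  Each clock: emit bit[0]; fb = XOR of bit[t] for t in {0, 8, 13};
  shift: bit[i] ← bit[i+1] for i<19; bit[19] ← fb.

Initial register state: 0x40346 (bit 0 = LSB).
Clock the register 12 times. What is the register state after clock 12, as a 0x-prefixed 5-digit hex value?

0x5E540

reg_0 = 0x40346
clock 1: out=0, reg = 0xA01A3
clock 2: out=1, reg = 0x500D1
clock 3: out=1, reg = 0xA8068
clock 4: out=0, reg = 0x54034
clock 5: out=0, reg = 0x2A01A
clock 6: out=0, reg = 0x9500D
clock 7: out=1, reg = 0xCA806
clock 8: out=0, reg = 0xE5403
clock 9: out=1, reg = 0xF2A01
clock 10: out=1, reg = 0x79500
clock 11: out=0, reg = 0xBCA80
clock 12: out=0, reg = 0x5E540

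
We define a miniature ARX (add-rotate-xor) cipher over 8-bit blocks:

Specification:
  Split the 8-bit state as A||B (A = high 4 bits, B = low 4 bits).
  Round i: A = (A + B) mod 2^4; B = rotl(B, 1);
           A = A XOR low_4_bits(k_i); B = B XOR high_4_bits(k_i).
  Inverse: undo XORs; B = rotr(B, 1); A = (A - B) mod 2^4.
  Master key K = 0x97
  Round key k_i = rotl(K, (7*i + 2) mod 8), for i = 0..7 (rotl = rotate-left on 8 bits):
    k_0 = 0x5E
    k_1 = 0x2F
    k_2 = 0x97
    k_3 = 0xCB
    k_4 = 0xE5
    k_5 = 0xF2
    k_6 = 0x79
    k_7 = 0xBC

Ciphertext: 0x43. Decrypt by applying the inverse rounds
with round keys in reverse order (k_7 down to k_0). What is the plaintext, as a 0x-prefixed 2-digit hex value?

0x23

s_0 = ciphertext = 0x43
s_1 = InvRound(s_0, k_7) = 0x44
s_2 = InvRound(s_1, k_6) = 0x49
s_3 = InvRound(s_2, k_5) = 0x33
s_4 = InvRound(s_3, k_4) = 0x8E
s_5 = InvRound(s_4, k_3) = 0x21
s_6 = InvRound(s_5, k_2) = 0x14
s_7 = InvRound(s_6, k_1) = 0xB3
s_8 = InvRound(s_7, k_0) = 0x23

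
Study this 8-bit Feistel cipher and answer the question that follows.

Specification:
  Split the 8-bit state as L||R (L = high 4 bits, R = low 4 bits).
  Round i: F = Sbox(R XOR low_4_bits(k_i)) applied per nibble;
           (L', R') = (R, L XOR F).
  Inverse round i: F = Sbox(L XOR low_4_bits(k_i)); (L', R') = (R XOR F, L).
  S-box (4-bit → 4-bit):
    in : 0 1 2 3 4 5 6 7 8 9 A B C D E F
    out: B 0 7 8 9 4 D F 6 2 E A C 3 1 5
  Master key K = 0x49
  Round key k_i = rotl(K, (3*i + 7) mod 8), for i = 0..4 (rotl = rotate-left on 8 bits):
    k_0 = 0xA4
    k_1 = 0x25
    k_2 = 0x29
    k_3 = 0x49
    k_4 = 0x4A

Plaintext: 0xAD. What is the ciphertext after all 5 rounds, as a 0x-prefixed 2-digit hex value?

0xF3

s_0 = plaintext = 0xAD
s_1 = Round(s_0, k_0) = 0xD8
s_2 = Round(s_1, k_1) = 0x8E
s_3 = Round(s_2, k_2) = 0xE7
s_4 = Round(s_3, k_3) = 0x7F
s_5 = Round(s_4, k_4) = 0xF3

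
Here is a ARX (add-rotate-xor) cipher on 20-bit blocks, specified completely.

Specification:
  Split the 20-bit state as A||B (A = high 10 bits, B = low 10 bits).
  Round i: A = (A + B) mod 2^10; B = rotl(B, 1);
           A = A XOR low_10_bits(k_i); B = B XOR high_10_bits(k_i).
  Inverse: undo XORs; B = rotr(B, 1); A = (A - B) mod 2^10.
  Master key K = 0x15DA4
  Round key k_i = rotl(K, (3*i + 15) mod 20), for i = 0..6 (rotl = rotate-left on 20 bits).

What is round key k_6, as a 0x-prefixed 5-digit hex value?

K = 0x15DA4
k_0 = rotl(K, (3*0+15) mod 20) = rotl(K, 15) = 0x20AED
k_1 = rotl(K, (3*1+15) mod 20) = rotl(K, 18) = 0x05769
k_2 = rotl(K, (3*2+15) mod 20) = rotl(K, 1) = 0x2BB48
k_3 = rotl(K, (3*3+15) mod 20) = rotl(K, 4) = 0x5DA41
k_4 = rotl(K, (3*4+15) mod 20) = rotl(K, 7) = 0xED20A
k_5 = rotl(K, (3*5+15) mod 20) = rotl(K, 10) = 0x69057
k_6 = rotl(K, (3*6+15) mod 20) = rotl(K, 13) = 0x482BB

0x482BB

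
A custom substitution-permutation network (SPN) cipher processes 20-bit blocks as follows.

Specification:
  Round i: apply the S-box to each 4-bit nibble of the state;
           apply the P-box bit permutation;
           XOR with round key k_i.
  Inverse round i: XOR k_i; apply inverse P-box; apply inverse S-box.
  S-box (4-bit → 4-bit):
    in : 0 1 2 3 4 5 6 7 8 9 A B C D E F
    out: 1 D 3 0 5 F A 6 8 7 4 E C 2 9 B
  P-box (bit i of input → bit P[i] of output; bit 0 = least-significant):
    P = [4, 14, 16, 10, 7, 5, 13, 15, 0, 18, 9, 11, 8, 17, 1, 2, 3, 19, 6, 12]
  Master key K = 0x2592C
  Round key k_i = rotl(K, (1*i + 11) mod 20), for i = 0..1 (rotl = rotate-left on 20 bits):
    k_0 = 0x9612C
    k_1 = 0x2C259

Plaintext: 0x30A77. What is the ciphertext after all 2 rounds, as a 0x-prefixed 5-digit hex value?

0x7D7D8

s_0 = plaintext = 0x30A77
s_1 = Round(s_0, k_0) = 0x8020C
s_2 = Round(s_1, k_1) = 0x7D7D8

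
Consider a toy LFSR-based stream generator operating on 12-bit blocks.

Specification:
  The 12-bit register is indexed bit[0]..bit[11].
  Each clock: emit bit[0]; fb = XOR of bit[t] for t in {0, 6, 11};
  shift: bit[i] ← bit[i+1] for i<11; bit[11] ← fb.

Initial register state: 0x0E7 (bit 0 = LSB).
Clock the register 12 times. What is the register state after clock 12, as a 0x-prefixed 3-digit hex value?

0xD5C

reg_0 = 0x0E7
clock 1: out=1, reg = 0x073
clock 2: out=1, reg = 0x039
clock 3: out=1, reg = 0x81C
clock 4: out=0, reg = 0xC0E
clock 5: out=0, reg = 0xE07
clock 6: out=1, reg = 0x703
clock 7: out=1, reg = 0xB81
clock 8: out=1, reg = 0x5C0
clock 9: out=0, reg = 0xAE0
clock 10: out=0, reg = 0x570
clock 11: out=0, reg = 0xAB8
clock 12: out=0, reg = 0xD5C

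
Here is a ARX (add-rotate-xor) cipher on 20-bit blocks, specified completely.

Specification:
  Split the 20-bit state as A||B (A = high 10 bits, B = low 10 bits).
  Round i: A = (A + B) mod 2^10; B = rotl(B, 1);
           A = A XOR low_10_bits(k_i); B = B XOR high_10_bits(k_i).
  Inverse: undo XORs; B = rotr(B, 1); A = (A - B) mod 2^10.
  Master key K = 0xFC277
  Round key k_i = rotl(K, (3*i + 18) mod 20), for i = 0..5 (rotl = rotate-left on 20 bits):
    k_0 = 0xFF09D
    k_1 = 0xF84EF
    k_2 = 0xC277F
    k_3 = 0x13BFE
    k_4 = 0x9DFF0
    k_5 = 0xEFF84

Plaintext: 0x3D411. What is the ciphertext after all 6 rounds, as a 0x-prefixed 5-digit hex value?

s_0 = plaintext = 0x3D411
s_1 = Round(s_0, k_0) = 0x66FDE
s_2 = Round(s_1, k_1) = 0x6585C
s_3 = Round(s_2, k_2) = 0xA37B1
s_4 = Round(s_3, k_3) = 0x7032D
s_5 = Round(s_4, k_4) = 0xC742C
s_6 = Round(s_5, k_5) = 0x337E7

0x337E7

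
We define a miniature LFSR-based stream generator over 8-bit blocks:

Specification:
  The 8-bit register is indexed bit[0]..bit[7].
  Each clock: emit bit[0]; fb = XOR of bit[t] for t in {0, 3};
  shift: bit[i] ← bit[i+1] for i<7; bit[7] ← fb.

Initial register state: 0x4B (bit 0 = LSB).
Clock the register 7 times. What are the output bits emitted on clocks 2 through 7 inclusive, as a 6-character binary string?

reg_0 = 0x4B
clock 1: out=1, reg = 0x25
clock 2: out=1, reg = 0x92
clock 3: out=0, reg = 0x49
clock 4: out=1, reg = 0x24
clock 5: out=0, reg = 0x12
clock 6: out=0, reg = 0x09
clock 7: out=1, reg = 0x04

101001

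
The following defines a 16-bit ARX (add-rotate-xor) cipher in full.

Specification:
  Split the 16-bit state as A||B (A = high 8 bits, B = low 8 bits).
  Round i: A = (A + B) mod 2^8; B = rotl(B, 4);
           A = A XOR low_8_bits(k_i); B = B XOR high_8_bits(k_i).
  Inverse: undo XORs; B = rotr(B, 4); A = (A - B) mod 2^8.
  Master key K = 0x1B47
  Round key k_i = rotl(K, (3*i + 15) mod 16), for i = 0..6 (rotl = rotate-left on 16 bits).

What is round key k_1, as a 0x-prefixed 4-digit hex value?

K = 0x1B47
k_0 = rotl(K, (3*0+15) mod 16) = rotl(K, 15) = 0x8DA3
k_1 = rotl(K, (3*1+15) mod 16) = rotl(K, 2) = 0x6D1C

0x6D1C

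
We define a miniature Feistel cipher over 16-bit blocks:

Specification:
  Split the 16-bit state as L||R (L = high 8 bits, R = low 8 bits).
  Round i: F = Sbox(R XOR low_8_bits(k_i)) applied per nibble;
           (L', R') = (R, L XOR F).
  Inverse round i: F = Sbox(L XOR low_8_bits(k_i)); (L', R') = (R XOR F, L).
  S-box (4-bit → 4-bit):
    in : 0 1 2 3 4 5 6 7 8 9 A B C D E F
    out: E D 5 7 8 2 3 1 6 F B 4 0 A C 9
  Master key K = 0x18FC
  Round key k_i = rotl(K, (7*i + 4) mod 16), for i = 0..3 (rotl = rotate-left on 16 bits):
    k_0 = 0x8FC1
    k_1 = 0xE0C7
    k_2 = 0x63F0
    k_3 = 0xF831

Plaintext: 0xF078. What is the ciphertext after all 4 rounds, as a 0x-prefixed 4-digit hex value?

s_0 = plaintext = 0xF078
s_1 = Round(s_0, k_0) = 0x78BF
s_2 = Round(s_1, k_1) = 0xBF6E
s_3 = Round(s_2, k_2) = 0x6E43
s_4 = Round(s_3, k_3) = 0x437B

0x437B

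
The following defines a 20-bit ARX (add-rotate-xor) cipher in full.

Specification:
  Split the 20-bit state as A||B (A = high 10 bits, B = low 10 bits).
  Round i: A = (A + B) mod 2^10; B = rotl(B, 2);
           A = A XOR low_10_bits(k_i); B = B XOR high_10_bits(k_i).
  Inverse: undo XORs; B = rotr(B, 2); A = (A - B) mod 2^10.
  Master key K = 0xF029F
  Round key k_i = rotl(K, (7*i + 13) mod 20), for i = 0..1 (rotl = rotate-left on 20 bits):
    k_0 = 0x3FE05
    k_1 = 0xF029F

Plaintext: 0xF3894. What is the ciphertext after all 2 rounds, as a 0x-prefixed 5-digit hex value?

s_0 = plaintext = 0xF3894
s_1 = Round(s_0, k_0) = 0x99EAF
s_2 = Round(s_1, k_1) = 0xE257E

0xE257E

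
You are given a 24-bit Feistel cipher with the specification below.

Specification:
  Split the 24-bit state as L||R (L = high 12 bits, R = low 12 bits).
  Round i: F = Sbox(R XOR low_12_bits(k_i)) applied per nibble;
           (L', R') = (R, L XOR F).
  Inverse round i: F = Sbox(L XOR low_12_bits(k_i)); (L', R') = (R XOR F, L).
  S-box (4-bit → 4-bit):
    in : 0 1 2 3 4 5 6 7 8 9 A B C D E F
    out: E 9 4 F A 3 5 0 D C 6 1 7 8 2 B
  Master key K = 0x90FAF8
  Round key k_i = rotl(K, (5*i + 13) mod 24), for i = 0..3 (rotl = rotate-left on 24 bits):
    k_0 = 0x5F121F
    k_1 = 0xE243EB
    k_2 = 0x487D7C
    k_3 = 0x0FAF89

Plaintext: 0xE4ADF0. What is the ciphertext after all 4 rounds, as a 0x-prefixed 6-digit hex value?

s_0 = plaintext = 0xE4ADF0
s_1 = Round(s_0, k_0) = 0xDF0561
s_2 = Round(s_1, k_1) = 0x561826
s_3 = Round(s_2, k_2) = 0x826657
s_4 = Round(s_3, k_3) = 0x6574A4

0x6574A4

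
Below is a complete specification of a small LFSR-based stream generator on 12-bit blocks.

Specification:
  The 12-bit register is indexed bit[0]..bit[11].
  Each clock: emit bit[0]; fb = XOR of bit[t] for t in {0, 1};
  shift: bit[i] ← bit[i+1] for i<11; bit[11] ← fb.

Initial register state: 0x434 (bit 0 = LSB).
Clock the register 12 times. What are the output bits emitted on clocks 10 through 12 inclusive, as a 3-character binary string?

010

reg_0 = 0x434
clock 1: out=0, reg = 0x21A
clock 2: out=0, reg = 0x90D
clock 3: out=1, reg = 0xC86
clock 4: out=0, reg = 0xE43
clock 5: out=1, reg = 0x721
clock 6: out=1, reg = 0xB90
clock 7: out=0, reg = 0x5C8
clock 8: out=0, reg = 0x2E4
clock 9: out=0, reg = 0x172
clock 10: out=0, reg = 0x8B9
clock 11: out=1, reg = 0xC5C
clock 12: out=0, reg = 0x62E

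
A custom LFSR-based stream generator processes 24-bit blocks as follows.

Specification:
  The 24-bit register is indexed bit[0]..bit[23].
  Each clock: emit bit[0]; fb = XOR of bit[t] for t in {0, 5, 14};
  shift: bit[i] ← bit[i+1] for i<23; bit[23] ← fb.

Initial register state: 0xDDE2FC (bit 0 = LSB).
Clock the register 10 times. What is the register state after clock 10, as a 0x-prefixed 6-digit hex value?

0xA73778

reg_0 = 0xDDE2FC
clock 1: out=0, reg = 0x6EF17E
clock 2: out=0, reg = 0x3778BF
clock 3: out=1, reg = 0x9BBC5F
clock 4: out=1, reg = 0xCDDE2F
clock 5: out=1, reg = 0xE6EF17
clock 6: out=1, reg = 0x73778B
clock 7: out=1, reg = 0x39BBC5
clock 8: out=1, reg = 0x9CDDE2
clock 9: out=0, reg = 0x4E6EF1
clock 10: out=1, reg = 0xA73778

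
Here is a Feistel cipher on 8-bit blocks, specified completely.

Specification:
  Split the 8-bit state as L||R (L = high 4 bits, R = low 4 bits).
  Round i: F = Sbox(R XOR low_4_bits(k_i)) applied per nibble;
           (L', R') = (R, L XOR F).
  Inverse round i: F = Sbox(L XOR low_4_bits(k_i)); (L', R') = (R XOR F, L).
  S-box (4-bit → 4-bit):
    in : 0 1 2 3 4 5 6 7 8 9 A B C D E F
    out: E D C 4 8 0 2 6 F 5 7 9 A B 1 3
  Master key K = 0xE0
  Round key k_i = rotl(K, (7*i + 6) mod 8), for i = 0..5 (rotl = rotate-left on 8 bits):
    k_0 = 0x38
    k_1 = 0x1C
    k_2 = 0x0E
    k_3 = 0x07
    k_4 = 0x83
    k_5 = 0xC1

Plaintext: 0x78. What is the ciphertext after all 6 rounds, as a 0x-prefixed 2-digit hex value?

s_0 = plaintext = 0x78
s_1 = Round(s_0, k_0) = 0x89
s_2 = Round(s_1, k_1) = 0x98
s_3 = Round(s_2, k_2) = 0x8B
s_4 = Round(s_3, k_3) = 0xB2
s_5 = Round(s_4, k_4) = 0x26
s_6 = Round(s_5, k_5) = 0x64

0x64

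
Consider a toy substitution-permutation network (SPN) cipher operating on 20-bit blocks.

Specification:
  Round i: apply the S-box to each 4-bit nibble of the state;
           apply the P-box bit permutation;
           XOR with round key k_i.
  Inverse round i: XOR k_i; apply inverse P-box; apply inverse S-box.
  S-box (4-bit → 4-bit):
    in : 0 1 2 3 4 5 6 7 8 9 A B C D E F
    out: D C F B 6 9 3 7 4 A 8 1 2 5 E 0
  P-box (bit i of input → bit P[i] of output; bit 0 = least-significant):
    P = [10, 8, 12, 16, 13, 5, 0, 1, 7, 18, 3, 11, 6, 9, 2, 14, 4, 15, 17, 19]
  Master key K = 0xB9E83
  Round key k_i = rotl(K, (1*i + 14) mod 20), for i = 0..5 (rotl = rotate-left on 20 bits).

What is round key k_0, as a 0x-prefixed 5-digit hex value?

K = 0xB9E83
k_0 = rotl(K, (1*0+14) mod 20) = rotl(K, 14) = 0x0EE7A

0x0EE7A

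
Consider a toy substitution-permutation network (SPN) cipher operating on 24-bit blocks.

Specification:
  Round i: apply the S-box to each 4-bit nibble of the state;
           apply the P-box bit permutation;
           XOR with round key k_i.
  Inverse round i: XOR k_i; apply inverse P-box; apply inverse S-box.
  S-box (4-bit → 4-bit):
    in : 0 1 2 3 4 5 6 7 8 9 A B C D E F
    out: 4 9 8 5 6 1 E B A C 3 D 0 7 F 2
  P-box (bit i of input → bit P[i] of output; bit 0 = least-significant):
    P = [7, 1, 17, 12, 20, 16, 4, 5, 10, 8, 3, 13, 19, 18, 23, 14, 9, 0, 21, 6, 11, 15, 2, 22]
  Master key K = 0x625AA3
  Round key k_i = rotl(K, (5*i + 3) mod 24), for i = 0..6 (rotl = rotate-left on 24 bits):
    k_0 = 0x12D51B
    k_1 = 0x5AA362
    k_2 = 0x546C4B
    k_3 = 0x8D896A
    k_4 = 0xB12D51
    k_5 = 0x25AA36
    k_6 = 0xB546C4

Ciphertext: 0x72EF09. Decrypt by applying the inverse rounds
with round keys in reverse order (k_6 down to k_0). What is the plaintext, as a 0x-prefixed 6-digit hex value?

0x7EF3BE

s_0 = ciphertext = 0x72EF09
s_1 = InvRound(s_0, k_6) = 0xE846F3
s_2 = InvRound(s_1, k_5) = 0xE8E1F5
s_3 = InvRound(s_2, k_4) = 0xEC1575
s_4 = InvRound(s_3, k_3) = 0xE4C348
s_5 = InvRound(s_4, k_2) = 0xAD075F
s_6 = InvRound(s_5, k_1) = 0x644BE0
s_7 = InvRound(s_6, k_0) = 0x7EF3BE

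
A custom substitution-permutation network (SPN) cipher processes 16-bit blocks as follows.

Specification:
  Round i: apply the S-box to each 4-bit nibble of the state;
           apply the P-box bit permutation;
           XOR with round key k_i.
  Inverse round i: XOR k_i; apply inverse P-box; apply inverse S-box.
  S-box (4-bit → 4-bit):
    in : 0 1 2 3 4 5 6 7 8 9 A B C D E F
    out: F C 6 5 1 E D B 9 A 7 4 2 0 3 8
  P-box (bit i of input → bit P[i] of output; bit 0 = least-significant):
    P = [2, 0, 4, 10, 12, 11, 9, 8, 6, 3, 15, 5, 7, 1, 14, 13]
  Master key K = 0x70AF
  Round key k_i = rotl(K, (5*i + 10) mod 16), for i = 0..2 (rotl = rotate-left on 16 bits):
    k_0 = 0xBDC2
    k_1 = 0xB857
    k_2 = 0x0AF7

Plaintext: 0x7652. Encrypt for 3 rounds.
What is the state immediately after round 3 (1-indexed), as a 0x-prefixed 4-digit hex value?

s_0 = plaintext = 0x7652
s_1 = Round(s_0, k_0) = 0x1631
s_2 = Round(s_1, k_1) = 0x4E27
s_3 = Round(s_2, k_2) = 0x043A

0x043A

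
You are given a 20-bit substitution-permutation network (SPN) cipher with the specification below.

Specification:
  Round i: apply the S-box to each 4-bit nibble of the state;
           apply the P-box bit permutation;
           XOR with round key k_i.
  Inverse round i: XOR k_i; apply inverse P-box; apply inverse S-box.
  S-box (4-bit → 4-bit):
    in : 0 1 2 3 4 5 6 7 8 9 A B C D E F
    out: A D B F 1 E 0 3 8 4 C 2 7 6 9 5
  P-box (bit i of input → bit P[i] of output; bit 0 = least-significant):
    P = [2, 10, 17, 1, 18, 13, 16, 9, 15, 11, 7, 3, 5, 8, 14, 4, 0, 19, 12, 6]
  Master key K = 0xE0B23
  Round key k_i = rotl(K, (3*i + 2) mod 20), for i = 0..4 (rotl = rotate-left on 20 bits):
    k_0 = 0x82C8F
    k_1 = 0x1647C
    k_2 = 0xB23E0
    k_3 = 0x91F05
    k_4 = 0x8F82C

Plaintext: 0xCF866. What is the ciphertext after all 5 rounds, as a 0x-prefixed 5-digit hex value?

0x383A3

s_0 = plaintext = 0xCF866
s_1 = Round(s_0, k_0) = 0x07CA6
s_2 = Round(s_1, k_1) = 0x8EF9C
s_3 = Round(s_2, k_2) = 0x8A714
s_4 = Round(s_3, k_3) = 0xCD551
s_5 = Round(s_4, k_4) = 0x383A3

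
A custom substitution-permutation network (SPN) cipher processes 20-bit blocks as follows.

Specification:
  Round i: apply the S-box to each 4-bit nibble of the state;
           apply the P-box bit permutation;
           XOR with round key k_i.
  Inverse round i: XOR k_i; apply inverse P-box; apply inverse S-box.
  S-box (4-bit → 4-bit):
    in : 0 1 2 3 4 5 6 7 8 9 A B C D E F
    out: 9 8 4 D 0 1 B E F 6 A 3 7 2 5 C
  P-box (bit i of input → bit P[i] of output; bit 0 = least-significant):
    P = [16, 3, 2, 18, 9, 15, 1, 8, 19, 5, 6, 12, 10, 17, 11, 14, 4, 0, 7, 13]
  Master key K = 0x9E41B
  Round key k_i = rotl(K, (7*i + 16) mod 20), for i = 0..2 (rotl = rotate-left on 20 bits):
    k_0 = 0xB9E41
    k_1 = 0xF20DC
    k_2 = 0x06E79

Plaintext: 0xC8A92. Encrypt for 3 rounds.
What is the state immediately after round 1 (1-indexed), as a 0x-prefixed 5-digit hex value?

0x942F6

s_0 = plaintext = 0xC8A92
s_1 = Round(s_0, k_0) = 0x942F6
s_2 = Round(s_1, k_1) = 0xA2117
s_3 = Round(s_2, k_2) = 0x45774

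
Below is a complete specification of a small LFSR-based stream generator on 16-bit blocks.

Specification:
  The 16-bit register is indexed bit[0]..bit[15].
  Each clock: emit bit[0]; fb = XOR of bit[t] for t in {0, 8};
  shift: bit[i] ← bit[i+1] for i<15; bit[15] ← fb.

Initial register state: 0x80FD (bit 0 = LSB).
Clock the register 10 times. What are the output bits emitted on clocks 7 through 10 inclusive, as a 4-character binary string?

reg_0 = 0x80FD
clock 1: out=1, reg = 0xC07E
clock 2: out=0, reg = 0x603F
clock 3: out=1, reg = 0xB01F
clock 4: out=1, reg = 0xD80F
clock 5: out=1, reg = 0xEC07
clock 6: out=1, reg = 0xF603
clock 7: out=1, reg = 0xFB01
clock 8: out=1, reg = 0x7D80
clock 9: out=0, reg = 0xBEC0
clock 10: out=0, reg = 0x5F60

1100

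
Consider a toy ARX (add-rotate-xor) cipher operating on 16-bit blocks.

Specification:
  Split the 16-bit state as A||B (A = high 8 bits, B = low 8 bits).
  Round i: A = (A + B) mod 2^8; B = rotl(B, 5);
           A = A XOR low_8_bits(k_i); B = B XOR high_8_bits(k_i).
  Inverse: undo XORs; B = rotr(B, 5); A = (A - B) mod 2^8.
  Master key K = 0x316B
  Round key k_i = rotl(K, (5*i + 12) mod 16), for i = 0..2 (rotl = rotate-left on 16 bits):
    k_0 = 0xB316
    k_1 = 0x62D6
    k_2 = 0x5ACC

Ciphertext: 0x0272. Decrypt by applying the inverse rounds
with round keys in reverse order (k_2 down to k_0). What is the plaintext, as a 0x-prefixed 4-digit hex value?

0xFF55

s_0 = ciphertext = 0x0272
s_1 = InvRound(s_0, k_2) = 0x8D41
s_2 = InvRound(s_1, k_1) = 0x4219
s_3 = InvRound(s_2, k_0) = 0xFF55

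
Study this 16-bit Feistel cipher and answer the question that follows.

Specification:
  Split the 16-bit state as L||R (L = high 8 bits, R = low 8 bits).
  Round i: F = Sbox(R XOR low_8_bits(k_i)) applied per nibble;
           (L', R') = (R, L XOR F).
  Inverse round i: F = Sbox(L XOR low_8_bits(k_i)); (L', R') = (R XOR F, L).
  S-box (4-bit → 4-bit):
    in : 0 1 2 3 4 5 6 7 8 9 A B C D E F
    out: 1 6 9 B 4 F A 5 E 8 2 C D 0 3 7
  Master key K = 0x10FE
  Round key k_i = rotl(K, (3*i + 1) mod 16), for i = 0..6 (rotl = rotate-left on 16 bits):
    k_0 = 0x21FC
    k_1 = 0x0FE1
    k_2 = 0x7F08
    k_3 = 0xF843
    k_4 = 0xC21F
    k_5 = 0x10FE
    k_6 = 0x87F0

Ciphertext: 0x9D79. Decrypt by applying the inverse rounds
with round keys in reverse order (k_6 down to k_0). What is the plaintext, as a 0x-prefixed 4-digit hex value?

0x6961

s_0 = ciphertext = 0x9D79
s_1 = InvRound(s_0, k_6) = 0xD99D
s_2 = InvRound(s_1, k_5) = 0x08D9
s_3 = InvRound(s_2, k_4) = 0xBC08
s_4 = InvRound(s_3, k_3) = 0x7FBC
s_5 = InvRound(s_4, k_2) = 0xE97F
s_6 = InvRound(s_5, k_1) = 0x61E9
s_7 = InvRound(s_6, k_0) = 0x6961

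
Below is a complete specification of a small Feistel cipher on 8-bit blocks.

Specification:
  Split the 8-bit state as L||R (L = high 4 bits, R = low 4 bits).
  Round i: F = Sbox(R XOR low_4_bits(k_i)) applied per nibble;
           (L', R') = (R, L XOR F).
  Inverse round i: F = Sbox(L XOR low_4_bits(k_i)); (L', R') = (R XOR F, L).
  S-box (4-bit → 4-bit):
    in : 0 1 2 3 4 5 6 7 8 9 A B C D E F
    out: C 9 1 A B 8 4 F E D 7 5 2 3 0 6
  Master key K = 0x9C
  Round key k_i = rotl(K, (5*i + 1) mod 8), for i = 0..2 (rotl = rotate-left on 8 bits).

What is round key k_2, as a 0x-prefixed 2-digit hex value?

0xE4

K = 0x9C
k_0 = rotl(K, (5*0+1) mod 8) = rotl(K, 1) = 0x39
k_1 = rotl(K, (5*1+1) mod 8) = rotl(K, 6) = 0x27
k_2 = rotl(K, (5*2+1) mod 8) = rotl(K, 3) = 0xE4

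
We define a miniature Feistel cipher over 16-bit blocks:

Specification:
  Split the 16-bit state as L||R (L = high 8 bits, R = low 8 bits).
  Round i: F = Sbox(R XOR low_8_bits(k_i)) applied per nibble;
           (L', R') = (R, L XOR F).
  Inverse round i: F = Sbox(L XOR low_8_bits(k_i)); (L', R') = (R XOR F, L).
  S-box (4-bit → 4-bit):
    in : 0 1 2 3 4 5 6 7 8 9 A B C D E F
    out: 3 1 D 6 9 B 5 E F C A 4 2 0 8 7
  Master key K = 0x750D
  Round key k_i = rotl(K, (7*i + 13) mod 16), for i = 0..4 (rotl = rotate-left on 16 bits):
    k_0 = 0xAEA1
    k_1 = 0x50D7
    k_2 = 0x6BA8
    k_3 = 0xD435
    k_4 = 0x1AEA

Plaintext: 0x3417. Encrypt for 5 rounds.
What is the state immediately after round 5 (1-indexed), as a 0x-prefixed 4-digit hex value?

s_0 = plaintext = 0x3417
s_1 = Round(s_0, k_0) = 0x1771
s_2 = Round(s_1, k_1) = 0x71B2
s_3 = Round(s_2, k_2) = 0xB26B
s_4 = Round(s_3, k_3) = 0x6B0A
s_5 = Round(s_4, k_4) = 0x0AE8

0x0AE8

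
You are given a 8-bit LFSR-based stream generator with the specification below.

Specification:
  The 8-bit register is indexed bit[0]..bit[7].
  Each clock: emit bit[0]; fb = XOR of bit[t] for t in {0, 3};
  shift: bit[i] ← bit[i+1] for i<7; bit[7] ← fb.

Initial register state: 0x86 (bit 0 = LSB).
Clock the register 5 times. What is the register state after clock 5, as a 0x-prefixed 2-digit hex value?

reg_0 = 0x86
clock 1: out=0, reg = 0x43
clock 2: out=1, reg = 0xA1
clock 3: out=1, reg = 0xD0
clock 4: out=0, reg = 0x68
clock 5: out=0, reg = 0xB4

0xB4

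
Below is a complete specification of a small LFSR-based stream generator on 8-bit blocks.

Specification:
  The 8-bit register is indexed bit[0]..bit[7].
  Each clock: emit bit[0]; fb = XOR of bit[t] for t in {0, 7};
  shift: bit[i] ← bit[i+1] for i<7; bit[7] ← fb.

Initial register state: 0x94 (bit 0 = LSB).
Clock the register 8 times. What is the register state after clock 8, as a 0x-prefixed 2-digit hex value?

reg_0 = 0x94
clock 1: out=0, reg = 0xCA
clock 2: out=0, reg = 0xE5
clock 3: out=1, reg = 0x72
clock 4: out=0, reg = 0x39
clock 5: out=1, reg = 0x9C
clock 6: out=0, reg = 0xCE
clock 7: out=0, reg = 0xE7
clock 8: out=1, reg = 0x73

0x73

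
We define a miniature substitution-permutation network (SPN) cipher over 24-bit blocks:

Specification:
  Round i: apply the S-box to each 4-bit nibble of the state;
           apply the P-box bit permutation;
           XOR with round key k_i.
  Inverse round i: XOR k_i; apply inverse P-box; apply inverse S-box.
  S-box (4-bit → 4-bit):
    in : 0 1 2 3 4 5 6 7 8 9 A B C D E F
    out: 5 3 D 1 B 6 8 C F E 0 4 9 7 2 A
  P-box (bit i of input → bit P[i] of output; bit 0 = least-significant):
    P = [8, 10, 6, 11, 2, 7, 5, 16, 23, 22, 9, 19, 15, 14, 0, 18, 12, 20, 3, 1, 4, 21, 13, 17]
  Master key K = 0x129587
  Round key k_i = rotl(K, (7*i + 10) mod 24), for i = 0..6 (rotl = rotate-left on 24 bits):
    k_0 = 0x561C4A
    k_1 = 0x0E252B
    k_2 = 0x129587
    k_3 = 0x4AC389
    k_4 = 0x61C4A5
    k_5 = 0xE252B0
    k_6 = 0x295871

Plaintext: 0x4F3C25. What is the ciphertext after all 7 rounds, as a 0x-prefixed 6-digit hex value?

0x702F72

s_0 = plaintext = 0x4F3C25
s_1 = Round(s_0, k_0) = 0xED983C
s_2 = Round(s_1, k_1) = 0xF27E26
s_3 = Round(s_2, k_2) = 0x758DA8
s_4 = Round(s_3, k_3) = 0x9C2CC0
s_5 = Round(s_4, k_4) = 0xCE75E2
s_6 = Round(s_5, k_5) = 0xB45961
s_7 = Round(s_6, k_6) = 0x702F72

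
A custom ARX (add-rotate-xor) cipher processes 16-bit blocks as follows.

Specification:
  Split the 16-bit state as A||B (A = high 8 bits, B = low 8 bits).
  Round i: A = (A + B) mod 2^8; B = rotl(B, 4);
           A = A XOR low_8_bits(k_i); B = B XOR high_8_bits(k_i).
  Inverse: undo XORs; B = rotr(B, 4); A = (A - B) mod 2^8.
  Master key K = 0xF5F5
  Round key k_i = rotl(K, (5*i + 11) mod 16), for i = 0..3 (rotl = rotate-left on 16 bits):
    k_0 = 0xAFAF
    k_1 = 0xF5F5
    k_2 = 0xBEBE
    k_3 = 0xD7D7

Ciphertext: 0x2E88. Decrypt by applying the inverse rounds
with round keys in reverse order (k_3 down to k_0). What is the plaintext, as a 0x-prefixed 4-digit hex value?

0xB5BB

s_0 = ciphertext = 0x2E88
s_1 = InvRound(s_0, k_3) = 0x04F5
s_2 = InvRound(s_1, k_2) = 0x06B4
s_3 = InvRound(s_2, k_1) = 0xDF14
s_4 = InvRound(s_3, k_0) = 0xB5BB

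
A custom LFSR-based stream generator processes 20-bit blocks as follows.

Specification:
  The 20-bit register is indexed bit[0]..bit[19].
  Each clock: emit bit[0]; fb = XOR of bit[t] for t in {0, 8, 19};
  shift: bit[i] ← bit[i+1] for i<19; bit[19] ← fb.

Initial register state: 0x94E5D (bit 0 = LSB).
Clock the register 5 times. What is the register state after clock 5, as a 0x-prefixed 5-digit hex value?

reg_0 = 0x94E5D
clock 1: out=1, reg = 0x4A72E
clock 2: out=0, reg = 0xA5397
clock 3: out=1, reg = 0xD29CB
clock 4: out=1, reg = 0xE94E5
clock 5: out=1, reg = 0x74A72

0x74A72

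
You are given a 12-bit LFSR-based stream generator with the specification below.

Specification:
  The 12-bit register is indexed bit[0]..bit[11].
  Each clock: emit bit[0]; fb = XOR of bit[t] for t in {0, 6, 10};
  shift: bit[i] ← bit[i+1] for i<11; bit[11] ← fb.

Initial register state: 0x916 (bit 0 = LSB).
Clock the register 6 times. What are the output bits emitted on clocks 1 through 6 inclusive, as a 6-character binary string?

011010

reg_0 = 0x916
clock 1: out=0, reg = 0x48B
clock 2: out=1, reg = 0x245
clock 3: out=1, reg = 0x122
clock 4: out=0, reg = 0x091
clock 5: out=1, reg = 0x848
clock 6: out=0, reg = 0xC24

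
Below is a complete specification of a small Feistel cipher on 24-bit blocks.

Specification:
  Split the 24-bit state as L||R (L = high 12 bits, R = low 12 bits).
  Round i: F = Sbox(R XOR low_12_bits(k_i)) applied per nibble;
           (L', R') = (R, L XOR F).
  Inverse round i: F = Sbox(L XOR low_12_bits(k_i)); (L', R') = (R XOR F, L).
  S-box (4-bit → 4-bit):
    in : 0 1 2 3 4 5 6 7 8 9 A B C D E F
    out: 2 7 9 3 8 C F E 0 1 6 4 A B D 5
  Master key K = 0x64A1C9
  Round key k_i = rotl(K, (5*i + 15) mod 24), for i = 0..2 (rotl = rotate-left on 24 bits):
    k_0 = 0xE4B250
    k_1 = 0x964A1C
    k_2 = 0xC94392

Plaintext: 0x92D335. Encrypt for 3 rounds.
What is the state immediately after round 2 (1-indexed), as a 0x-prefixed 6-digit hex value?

s_0 = plaintext = 0x92D335
s_1 = Round(s_0, k_0) = 0x335ED1
s_2 = Round(s_1, k_1) = 0xED1B9E
s_3 = Round(s_2, k_2) = 0xB9EEFB

0xED1B9E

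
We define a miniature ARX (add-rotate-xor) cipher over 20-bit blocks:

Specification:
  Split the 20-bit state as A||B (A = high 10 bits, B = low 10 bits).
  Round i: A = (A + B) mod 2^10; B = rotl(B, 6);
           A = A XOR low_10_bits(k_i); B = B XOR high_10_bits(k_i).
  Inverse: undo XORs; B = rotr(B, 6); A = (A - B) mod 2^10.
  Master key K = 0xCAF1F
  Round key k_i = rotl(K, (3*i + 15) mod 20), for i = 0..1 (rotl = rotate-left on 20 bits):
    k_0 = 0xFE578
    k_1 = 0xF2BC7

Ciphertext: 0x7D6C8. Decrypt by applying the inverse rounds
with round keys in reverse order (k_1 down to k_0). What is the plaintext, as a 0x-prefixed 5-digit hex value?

0x65DDF

s_0 = ciphertext = 0x7D6C8
s_1 = InvRound(s_0, k_1) = 0x83824
s_2 = InvRound(s_1, k_0) = 0x65DDF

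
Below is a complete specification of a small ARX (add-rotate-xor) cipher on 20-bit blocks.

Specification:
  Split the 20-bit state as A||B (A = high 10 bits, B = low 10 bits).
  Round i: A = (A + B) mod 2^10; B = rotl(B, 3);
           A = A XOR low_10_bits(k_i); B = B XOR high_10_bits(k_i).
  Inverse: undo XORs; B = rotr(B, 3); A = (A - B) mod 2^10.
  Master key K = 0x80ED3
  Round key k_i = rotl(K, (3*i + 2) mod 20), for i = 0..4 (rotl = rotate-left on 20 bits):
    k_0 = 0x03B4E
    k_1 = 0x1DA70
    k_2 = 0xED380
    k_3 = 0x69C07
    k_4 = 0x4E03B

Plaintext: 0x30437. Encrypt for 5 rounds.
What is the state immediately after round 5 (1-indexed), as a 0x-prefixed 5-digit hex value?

0x963DA

s_0 = plaintext = 0x30437
s_1 = Round(s_0, k_0) = 0xED9B6
s_2 = Round(s_1, k_1) = 0xC71C5
s_3 = Round(s_2, k_2) = 0xD859F
s_4 = Round(s_3, k_3) = 0x41D5C
s_5 = Round(s_4, k_4) = 0x963DA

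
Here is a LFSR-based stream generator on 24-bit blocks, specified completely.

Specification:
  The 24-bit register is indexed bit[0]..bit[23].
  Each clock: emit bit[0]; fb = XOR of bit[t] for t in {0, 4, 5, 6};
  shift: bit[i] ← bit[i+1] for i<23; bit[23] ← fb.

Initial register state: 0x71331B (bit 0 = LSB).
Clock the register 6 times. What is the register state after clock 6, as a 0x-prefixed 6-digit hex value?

0xF9C4CC

reg_0 = 0x71331B
clock 1: out=1, reg = 0x38998D
clock 2: out=1, reg = 0x9C4CC6
clock 3: out=0, reg = 0xCE2663
clock 4: out=1, reg = 0xE71331
clock 5: out=1, reg = 0xF38998
clock 6: out=0, reg = 0xF9C4CC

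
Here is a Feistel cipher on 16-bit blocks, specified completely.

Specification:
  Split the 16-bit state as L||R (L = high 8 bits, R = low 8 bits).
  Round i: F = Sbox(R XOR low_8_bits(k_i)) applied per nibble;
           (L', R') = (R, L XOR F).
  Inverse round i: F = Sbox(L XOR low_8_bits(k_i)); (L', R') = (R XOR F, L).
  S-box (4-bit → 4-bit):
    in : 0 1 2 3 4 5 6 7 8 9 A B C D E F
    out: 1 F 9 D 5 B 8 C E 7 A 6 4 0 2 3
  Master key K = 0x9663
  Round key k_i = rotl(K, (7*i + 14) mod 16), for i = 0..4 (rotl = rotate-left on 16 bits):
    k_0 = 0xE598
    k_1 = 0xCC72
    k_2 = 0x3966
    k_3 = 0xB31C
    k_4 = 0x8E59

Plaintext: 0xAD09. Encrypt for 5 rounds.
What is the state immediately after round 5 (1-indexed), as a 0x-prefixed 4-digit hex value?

0x4C6B

s_0 = plaintext = 0xAD09
s_1 = Round(s_0, k_0) = 0x09D2
s_2 = Round(s_1, k_1) = 0xD2A8
s_3 = Round(s_2, k_2) = 0xA890
s_4 = Round(s_3, k_3) = 0x904C
s_5 = Round(s_4, k_4) = 0x4C6B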